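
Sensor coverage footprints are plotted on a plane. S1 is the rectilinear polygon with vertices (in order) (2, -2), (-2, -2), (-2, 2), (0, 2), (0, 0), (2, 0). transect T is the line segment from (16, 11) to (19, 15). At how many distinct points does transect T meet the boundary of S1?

0

The segment lies entirely outside S1 and never meets its boundary.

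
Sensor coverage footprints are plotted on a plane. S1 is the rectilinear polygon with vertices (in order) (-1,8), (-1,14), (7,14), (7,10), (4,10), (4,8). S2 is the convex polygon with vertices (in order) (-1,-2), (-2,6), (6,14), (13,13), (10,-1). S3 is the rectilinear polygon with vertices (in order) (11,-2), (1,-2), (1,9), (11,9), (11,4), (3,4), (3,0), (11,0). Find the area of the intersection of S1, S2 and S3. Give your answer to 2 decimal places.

The intersection is the polygon with vertices (4,8), (1,8), (1,9), (4,9).
By the shoelace formula its area is 3.00.

3.00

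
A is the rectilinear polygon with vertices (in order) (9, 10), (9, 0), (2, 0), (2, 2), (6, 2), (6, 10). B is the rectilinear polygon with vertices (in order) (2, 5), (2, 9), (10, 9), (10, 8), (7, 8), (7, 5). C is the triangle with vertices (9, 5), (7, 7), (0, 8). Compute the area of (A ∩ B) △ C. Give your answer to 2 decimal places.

9.52

|A ∩ B| = 6.
|(A ∩ B) ∩ C| = 1.2381.
|(A ∩ B) △ C| = 6 + 6 − 2.4762 = 9.52.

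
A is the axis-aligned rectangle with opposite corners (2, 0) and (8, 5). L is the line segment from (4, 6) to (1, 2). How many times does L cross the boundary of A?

The segment meets the boundary at (2,3.333), (3.25,5).

2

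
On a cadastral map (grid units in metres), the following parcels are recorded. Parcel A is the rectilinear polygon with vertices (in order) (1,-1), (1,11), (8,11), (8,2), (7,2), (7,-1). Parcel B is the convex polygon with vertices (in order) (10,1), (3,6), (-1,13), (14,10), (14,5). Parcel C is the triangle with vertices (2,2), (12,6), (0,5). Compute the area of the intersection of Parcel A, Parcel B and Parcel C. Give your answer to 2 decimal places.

4.83

The intersection is the polygon with vertices (8,4.4), (6.231,3.692), (3.94,5.328), (8,5.667).
By the shoelace formula its area is 4.83.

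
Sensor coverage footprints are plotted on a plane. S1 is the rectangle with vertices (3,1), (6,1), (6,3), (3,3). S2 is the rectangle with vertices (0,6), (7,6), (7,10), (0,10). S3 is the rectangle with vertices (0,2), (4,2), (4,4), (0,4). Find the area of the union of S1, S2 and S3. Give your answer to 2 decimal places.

41.00

By inclusion–exclusion:
Individual areas: |S1| = 6, |S2| = 28, |S3| = 8.
|S1∩S2| = 0 (no overlap).
|S1∩S3|: x∈[3,4], y∈[2,3] → 1·1 = 1.
|S2∩S3| = 0 (no overlap).
|S1∩S2∩S3| = 0.
|S1 ∪ S2 ∪ S3| = 42 − 1 + 0 = 41.00.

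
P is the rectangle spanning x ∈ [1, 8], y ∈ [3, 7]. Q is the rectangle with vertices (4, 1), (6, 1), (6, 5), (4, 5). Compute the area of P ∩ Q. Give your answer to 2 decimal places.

4.00

|P∩Q|: x∈[4,6], y∈[3,5] → 2·2 = 4.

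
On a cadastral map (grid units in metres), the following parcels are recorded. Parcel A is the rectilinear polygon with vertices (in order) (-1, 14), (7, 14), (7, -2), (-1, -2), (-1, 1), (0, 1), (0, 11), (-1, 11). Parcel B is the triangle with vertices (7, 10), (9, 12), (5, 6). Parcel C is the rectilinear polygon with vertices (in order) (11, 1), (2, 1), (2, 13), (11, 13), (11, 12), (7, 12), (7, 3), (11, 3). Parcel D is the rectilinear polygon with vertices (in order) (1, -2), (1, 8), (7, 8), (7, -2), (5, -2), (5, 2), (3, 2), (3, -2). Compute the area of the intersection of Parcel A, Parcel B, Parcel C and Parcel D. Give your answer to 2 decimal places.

The intersection is the polygon with vertices (6,8), (6.333,8), (5,6).
By the shoelace formula its area is 0.33.

0.33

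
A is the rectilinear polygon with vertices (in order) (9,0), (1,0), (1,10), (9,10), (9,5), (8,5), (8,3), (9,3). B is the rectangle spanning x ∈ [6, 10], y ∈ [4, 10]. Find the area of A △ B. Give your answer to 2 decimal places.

68.00

|A| = 78, |B| = 24, |A∩B| = 17.
|A △ B| = |A| + |B| − 2·|A∩B| = 78 + 24 − 34 = 68.00.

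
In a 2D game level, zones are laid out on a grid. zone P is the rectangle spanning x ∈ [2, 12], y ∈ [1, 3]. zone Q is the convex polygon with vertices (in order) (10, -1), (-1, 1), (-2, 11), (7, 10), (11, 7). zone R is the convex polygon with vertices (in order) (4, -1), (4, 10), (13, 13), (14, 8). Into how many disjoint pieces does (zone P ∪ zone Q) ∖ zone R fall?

(zone P ∪ zone Q) ∖ zone R splits into 2 disjoint pieces (area 18.7808, area 55.3977).

2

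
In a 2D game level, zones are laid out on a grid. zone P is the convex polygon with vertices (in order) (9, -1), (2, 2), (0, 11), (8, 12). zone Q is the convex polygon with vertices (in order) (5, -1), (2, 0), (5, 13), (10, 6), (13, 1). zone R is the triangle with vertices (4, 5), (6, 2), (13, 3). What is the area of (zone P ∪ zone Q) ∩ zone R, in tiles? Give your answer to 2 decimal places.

The region (zone P ∪ zone Q) ∩ zone R is the polygon with vertices (11.895,2.842), (6,2), (4,5), (11.615,3.308).
By the shoelace formula its area is 11.22.

11.22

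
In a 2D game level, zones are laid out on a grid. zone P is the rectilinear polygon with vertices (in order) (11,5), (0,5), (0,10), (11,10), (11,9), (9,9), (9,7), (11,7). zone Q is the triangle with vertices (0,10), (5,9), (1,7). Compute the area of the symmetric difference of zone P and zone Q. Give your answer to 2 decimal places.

44.00

|zone P| = 51, |zone Q| = 7, |zone P∩zone Q| = 7.
|zone P △ zone Q| = |zone P| + |zone Q| − 2·|zone P∩zone Q| = 51 + 7 − 14 = 44.00.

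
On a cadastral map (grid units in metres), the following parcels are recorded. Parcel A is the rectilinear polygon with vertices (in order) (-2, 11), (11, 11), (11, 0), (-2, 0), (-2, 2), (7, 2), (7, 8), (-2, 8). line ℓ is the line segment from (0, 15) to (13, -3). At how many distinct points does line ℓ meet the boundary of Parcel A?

4

The segment meets the boundary at (10.833,0), (7,5.308), (5.056,8), (2.889,11).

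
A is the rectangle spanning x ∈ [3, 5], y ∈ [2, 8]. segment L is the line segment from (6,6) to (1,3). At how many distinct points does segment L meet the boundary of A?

The segment meets the boundary at (3,4.2), (5,5.4).

2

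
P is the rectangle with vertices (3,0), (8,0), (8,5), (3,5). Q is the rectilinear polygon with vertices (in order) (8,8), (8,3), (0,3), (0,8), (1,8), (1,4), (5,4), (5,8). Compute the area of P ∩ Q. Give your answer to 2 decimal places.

The intersection is the polygon with vertices (8,3), (3,3), (3,4), (5,4), (5,5), (8,5).
By the shoelace formula its area is 8.00.

8.00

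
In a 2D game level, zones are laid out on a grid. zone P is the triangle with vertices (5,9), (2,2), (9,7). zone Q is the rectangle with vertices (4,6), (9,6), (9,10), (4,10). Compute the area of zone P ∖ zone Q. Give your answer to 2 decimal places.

7.87

|zone P| = 17, |zone P∩zone Q| = 9.1333.
|zone P ∖ zone Q| = |zone P| − |zone P∩zone Q| = 17 − 9.1333 = 7.87.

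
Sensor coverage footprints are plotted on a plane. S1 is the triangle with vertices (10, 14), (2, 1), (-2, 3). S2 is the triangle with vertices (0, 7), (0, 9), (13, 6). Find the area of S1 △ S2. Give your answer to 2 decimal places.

39.48

|S1| = 34, |S2| = 13, |S1∩S2| = 3.7599.
|S1 △ S2| = |S1| + |S2| − 2·|S1∩S2| = 34 + 13 − 7.5198 = 39.48.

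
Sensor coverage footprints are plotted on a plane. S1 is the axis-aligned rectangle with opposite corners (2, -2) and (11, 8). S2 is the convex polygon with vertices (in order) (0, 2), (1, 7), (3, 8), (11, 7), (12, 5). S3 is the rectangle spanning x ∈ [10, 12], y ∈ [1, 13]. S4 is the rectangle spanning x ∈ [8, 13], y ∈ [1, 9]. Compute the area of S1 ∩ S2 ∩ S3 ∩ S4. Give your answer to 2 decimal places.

2.44

The intersection is the polygon with vertices (10,7.125), (11,7), (11,4.75), (10,4.5).
By the shoelace formula its area is 2.44.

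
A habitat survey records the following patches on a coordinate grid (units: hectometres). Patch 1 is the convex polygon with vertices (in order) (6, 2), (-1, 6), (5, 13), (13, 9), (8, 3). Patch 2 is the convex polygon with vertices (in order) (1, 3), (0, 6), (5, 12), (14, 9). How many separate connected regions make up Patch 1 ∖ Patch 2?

Patch 1 ∖ Patch 2 splits into 2 disjoint pieces (area 18.9016, area 9.3529).

2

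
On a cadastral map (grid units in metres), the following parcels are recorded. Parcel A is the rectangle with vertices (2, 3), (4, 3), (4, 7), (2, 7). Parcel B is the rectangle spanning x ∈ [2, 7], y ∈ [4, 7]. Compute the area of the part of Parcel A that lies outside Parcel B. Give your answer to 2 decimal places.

2.00

|Parcel A∩Parcel B|: x∈[2,4], y∈[4,7] → 2·3 = 6.
|Parcel A| = 8.
|Parcel A ∖ Parcel B| = |Parcel A| − |Parcel A∩Parcel B| = 8 − 6 = 2.00.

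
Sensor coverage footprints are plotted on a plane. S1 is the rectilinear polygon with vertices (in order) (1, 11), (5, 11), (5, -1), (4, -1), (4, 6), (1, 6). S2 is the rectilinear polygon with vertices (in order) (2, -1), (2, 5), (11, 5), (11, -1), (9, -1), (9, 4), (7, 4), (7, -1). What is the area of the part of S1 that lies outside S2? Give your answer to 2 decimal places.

|S1| = 27, |S1∩S2| = 6.
|S1 ∖ S2| = |S1| − |S1∩S2| = 27 − 6 = 21.00.

21.00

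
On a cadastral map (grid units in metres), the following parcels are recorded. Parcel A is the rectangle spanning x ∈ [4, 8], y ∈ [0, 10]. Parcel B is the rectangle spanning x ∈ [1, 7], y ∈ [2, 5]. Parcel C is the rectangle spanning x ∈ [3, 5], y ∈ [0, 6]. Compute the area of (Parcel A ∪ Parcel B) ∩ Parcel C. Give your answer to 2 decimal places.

9.00

The region (Parcel A ∪ Parcel B) ∩ Parcel C is the polygon with vertices (4,0), (4,2), (3,2), (3,5), (4,5), (4,6), (5,6), (5,0).
By the shoelace formula its area is 9.00.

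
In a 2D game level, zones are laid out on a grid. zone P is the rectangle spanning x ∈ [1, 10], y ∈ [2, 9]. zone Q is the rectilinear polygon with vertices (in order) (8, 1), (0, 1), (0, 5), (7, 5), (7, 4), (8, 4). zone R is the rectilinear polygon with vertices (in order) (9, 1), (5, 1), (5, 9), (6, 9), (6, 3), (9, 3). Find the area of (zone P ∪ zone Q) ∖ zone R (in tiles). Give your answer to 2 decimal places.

61.00

|zone P ∪ zone Q| = 74.
|(zone P ∪ zone Q) ∩ zone R| = 13.
|(zone P ∪ zone Q) ∖ zone R| = 74 − 13 = 61.00.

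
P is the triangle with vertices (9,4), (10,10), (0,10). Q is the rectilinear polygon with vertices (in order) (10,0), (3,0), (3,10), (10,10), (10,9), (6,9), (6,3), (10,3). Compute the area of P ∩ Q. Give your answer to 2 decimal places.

The intersection is the polygon with vertices (9.833,9), (6,9), (6,6), (3,8), (3,10), (10,10).
By the shoelace formula its area is 12.92.

12.92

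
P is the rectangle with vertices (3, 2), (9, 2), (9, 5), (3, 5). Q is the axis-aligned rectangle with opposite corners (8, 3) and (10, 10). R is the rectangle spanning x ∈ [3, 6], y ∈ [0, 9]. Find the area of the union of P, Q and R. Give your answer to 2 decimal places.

48.00

By inclusion–exclusion:
Individual areas: |P| = 18, |Q| = 14, |R| = 27.
|P∩Q|: x∈[8,9], y∈[3,5] → 1·2 = 2.
|P∩R|: x∈[3,6], y∈[2,5] → 3·3 = 9.
|Q∩R| = 0 (no overlap).
|P∩Q∩R| = 0.
|P ∪ Q ∪ R| = 59 − 11 + 0 = 48.00.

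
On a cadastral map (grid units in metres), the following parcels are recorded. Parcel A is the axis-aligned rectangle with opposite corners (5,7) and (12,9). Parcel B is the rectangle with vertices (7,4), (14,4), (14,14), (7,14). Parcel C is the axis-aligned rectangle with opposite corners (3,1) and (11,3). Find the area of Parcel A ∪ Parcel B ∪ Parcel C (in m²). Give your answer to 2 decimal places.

90.00

By inclusion–exclusion:
Individual areas: |Parcel A| = 14, |Parcel B| = 70, |Parcel C| = 16.
|Parcel A∩Parcel B|: x∈[7,12], y∈[7,9] → 5·2 = 10.
|Parcel A∩Parcel C| = 0 (no overlap).
|Parcel B∩Parcel C| = 0 (no overlap).
|Parcel A∩Parcel B∩Parcel C| = 0.
|Parcel A ∪ Parcel B ∪ Parcel C| = 100 − 10 + 0 = 90.00.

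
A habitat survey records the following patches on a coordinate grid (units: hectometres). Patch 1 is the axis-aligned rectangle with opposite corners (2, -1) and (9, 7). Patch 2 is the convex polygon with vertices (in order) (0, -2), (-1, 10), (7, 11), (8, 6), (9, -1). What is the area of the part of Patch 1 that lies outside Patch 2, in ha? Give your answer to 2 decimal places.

4.60

|Patch 1| = 56, |Patch 1∩Patch 2| = 51.4.
|Patch 1 ∖ Patch 2| = |Patch 1| − |Patch 1∩Patch 2| = 56 − 51.4 = 4.60.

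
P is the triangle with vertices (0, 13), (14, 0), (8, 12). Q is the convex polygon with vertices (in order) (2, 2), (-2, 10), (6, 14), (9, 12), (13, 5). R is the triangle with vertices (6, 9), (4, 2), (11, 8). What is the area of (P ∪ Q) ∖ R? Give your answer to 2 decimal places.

|P ∪ Q| = 113.7551.
|(P ∪ Q) ∩ R| = 18.2915.
|(P ∪ Q) ∖ R| = 113.7551 − 18.2915 = 95.46.

95.46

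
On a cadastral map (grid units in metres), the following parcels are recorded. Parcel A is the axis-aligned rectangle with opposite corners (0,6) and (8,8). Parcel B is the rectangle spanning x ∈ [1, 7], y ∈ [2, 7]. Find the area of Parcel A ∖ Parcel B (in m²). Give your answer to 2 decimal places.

|Parcel A∩Parcel B|: x∈[1,7], y∈[6,7] → 6·1 = 6.
|Parcel A| = 16.
|Parcel A ∖ Parcel B| = |Parcel A| − |Parcel A∩Parcel B| = 16 − 6 = 10.00.

10.00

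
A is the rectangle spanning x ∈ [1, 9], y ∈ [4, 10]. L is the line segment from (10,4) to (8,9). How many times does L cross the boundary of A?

The segment meets the boundary at (9,6.5).

1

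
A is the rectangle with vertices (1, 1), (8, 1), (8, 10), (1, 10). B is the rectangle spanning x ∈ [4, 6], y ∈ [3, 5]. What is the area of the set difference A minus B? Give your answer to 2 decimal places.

59.00

|A∩B|: x∈[4,6], y∈[3,5] → 2·2 = 4.
|A| = 63.
|A ∖ B| = |A| − |A∩B| = 63 − 4 = 59.00.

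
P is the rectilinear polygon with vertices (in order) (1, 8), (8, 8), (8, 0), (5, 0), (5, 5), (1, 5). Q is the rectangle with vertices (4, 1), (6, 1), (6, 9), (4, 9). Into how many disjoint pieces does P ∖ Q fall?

2

P ∖ Q splits into 2 disjoint pieces (area 9, area 17).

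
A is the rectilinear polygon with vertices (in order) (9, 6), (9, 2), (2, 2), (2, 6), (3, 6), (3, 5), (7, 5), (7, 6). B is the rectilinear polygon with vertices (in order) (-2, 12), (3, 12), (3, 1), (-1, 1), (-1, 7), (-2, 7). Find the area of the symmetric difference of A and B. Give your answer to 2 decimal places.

65.00

|A| = 24, |B| = 49, |A∩B| = 4.
|A △ B| = |A| + |B| − 2·|A∩B| = 24 + 49 − 8 = 65.00.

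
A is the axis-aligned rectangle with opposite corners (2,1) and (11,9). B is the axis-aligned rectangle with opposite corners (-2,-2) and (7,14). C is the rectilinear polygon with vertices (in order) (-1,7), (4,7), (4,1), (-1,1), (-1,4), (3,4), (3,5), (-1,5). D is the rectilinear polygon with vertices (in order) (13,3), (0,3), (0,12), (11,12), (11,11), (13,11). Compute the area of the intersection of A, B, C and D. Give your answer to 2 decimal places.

The intersection is the polygon with vertices (3,4), (3,5), (2,5), (2,7), (4,7), (4,3), (2,3), (2,4).
By the shoelace formula its area is 7.00.

7.00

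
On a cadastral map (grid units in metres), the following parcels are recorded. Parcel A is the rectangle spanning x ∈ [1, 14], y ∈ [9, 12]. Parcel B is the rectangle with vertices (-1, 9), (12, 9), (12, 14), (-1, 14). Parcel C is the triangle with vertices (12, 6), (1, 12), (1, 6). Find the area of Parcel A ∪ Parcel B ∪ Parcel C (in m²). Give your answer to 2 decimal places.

By inclusion–exclusion:
Individual areas: |Parcel A| = 39, |Parcel B| = 65, |Parcel C| = 33.
|Parcel A∩Parcel B|: x∈[1,12], y∈[9,12] → 11·3 = 33.
|Parcel A∩Parcel C| = 8.25.
|Parcel B∩Parcel C| = 8.25.
|Parcel A∩Parcel B∩Parcel C| = 8.25.
|Parcel A ∪ Parcel B ∪ Parcel C| = 137 − 49.5 + 8.25 = 95.75.

95.75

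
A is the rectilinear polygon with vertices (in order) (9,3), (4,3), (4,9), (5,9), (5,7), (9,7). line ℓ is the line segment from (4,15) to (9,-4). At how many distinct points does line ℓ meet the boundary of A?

2

The segment meets the boundary at (7.158,3), (6.105,7).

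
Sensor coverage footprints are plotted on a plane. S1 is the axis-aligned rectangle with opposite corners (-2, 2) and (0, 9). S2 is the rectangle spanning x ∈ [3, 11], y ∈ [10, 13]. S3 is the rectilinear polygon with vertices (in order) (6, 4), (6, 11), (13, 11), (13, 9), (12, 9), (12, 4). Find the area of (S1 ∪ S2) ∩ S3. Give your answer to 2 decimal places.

The region (S1 ∪ S2) ∩ S3 is the polygon with vertices (11,10), (6,10), (6,11), (11,11).
By the shoelace formula its area is 5.00.

5.00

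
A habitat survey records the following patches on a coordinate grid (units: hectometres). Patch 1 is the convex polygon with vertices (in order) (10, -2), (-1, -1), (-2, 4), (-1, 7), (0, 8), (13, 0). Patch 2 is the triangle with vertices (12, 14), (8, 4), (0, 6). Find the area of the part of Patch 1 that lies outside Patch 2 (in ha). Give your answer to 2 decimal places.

|Patch 1| = 83, |Patch 1∩Patch 2| = 3.9137.
|Patch 1 ∖ Patch 2| = |Patch 1| − |Patch 1∩Patch 2| = 83 − 3.9137 = 79.09.

79.09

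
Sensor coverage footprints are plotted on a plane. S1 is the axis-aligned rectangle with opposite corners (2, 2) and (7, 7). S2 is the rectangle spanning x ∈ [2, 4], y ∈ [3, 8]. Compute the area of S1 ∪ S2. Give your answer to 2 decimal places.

By inclusion–exclusion:
Individual areas: |S1| = 25, |S2| = 10.
|S1∩S2|: x∈[2,4], y∈[3,7] → 2·4 = 8.
|S1 ∪ S2| = 35 − 8 = 27.00.

27.00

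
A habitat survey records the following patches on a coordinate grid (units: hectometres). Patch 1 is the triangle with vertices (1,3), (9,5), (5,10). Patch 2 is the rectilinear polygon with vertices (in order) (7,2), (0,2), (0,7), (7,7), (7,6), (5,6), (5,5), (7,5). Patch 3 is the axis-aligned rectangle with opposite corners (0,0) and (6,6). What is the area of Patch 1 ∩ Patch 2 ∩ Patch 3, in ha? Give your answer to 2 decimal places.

8.30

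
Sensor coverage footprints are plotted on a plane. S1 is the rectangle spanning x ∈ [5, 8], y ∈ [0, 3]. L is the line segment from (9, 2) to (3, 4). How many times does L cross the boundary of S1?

2

The segment meets the boundary at (6,3), (8,2.333).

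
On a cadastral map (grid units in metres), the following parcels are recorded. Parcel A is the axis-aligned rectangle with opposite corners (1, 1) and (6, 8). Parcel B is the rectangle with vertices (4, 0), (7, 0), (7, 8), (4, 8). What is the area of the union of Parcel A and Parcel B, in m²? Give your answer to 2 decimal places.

45.00

By inclusion–exclusion:
Individual areas: |Parcel A| = 35, |Parcel B| = 24.
|Parcel A∩Parcel B|: x∈[4,6], y∈[1,8] → 2·7 = 14.
|Parcel A ∪ Parcel B| = 59 − 14 = 45.00.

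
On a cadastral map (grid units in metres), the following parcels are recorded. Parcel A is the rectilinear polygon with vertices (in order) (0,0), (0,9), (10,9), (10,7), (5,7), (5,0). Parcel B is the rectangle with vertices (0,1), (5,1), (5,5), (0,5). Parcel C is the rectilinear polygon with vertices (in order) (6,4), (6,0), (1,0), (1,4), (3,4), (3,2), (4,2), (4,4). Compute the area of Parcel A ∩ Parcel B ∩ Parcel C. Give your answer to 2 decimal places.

10.00

The intersection is the polygon with vertices (5,1), (1,1), (1,4), (3,4), (3,2), (4,2), (4,4), (5,4).
By the shoelace formula its area is 10.00.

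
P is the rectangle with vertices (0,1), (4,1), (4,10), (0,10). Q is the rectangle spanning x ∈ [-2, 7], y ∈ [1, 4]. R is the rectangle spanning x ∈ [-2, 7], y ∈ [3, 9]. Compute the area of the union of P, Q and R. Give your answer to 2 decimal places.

76.00

By inclusion–exclusion:
Individual areas: |P| = 36, |Q| = 27, |R| = 54.
|P∩Q|: x∈[0,4], y∈[1,4] → 4·3 = 12.
|P∩R|: x∈[0,4], y∈[3,9] → 4·6 = 24.
|Q∩R|: x∈[-2,7], y∈[3,4] → 9·1 = 9.
|P∩Q∩R| = 4.
|P ∪ Q ∪ R| = 117 − 45 + 4 = 76.00.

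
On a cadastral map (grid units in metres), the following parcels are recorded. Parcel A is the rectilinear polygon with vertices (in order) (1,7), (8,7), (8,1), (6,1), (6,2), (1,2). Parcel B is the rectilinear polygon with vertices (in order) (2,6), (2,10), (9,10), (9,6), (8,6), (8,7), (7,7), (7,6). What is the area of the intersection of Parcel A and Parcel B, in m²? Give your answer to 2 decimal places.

5.00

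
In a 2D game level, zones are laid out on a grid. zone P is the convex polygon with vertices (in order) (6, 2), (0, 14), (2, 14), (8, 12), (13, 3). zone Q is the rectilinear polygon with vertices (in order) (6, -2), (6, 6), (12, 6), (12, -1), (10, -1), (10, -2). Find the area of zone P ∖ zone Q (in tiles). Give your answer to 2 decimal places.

56.97

|zone P| = 78, |zone P∩zone Q| = 21.0286.
|zone P ∖ zone Q| = |zone P| − |zone P∩zone Q| = 78 − 21.0286 = 56.97.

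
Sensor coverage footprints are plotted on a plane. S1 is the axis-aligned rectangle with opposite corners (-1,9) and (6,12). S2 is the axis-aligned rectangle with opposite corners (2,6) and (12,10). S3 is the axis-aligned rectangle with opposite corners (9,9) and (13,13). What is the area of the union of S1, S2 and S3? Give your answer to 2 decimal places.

By inclusion–exclusion:
Individual areas: |S1| = 21, |S2| = 40, |S3| = 16.
|S1∩S2|: x∈[2,6], y∈[9,10] → 4·1 = 4.
|S1∩S3| = 0 (no overlap).
|S2∩S3|: x∈[9,12], y∈[9,10] → 3·1 = 3.
|S1∩S2∩S3| = 0.
|S1 ∪ S2 ∪ S3| = 77 − 7 + 0 = 70.00.

70.00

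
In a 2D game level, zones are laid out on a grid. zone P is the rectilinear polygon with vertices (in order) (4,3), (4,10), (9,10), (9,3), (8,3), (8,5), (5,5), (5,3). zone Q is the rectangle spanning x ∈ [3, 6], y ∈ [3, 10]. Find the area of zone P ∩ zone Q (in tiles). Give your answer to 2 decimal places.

The intersection is the polygon with vertices (4,10), (6,10), (6,5), (5,5), (5,3), (4,3).
By the shoelace formula its area is 12.00.

12.00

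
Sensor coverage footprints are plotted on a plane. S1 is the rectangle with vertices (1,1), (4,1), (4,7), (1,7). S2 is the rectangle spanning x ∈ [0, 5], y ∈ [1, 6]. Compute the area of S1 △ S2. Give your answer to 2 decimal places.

13.00

|S1∩S2|: x∈[1,4], y∈[1,6] → 3·5 = 15.
|S1 △ S2| = |S1| + |S2| − 2·|S1∩S2| = 18 + 25 − 30 = 13.00.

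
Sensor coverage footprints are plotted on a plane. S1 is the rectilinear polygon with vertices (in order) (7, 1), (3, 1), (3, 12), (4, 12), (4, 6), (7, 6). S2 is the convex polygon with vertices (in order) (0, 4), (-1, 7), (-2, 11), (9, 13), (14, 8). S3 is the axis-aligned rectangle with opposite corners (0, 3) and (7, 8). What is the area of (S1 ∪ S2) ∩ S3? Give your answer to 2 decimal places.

30.71

The region (S1 ∪ S2) ∩ S3 is the polygon with vertices (3,4.857), (0,4), (0,8), (7,8), (7,6), (7,3), (3,3).
By the shoelace formula its area is 30.71.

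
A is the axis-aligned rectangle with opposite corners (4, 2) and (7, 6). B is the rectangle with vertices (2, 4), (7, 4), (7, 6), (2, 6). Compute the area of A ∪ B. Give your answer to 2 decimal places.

16.00

By inclusion–exclusion:
Individual areas: |A| = 12, |B| = 10.
|A∩B|: x∈[4,7], y∈[4,6] → 3·2 = 6.
|A ∪ B| = 22 − 6 = 16.00.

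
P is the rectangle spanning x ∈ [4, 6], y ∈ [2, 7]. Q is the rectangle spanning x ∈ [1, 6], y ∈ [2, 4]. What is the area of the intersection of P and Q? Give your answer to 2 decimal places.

|P∩Q|: x∈[4,6], y∈[2,4] → 2·2 = 4.

4.00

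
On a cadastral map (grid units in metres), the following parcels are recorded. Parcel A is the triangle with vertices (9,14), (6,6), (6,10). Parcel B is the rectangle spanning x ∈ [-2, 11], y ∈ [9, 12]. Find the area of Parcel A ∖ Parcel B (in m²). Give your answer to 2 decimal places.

|Parcel A| = 6, |Parcel A∩Parcel B| = 3.5625.
|Parcel A ∖ Parcel B| = |Parcel A| − |Parcel A∩Parcel B| = 6 − 3.5625 = 2.44.

2.44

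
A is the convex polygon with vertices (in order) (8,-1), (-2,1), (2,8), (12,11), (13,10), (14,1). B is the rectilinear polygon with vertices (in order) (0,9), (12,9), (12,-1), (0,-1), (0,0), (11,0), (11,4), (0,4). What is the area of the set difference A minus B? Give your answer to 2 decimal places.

68.33

|A| = 129, |A∩B| = 60.6667.
|A ∖ B| = |A| − |A∩B| = 129 − 60.6667 = 68.33.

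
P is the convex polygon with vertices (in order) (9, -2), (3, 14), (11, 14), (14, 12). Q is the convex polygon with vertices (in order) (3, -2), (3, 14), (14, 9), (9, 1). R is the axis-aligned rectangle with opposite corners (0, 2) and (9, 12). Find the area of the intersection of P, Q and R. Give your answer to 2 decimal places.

The intersection is the polygon with vertices (9,11.273), (9,2), (7.5,2), (3.75,12), (7.4,12).
By the shoelace formula its area is 33.17.

33.17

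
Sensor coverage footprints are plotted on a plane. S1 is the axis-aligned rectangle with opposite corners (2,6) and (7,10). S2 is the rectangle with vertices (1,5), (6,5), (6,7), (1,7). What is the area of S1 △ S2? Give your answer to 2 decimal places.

|S1∩S2|: x∈[2,6], y∈[6,7] → 4·1 = 4.
|S1 △ S2| = |S1| + |S2| − 2·|S1∩S2| = 20 + 10 − 8 = 22.00.

22.00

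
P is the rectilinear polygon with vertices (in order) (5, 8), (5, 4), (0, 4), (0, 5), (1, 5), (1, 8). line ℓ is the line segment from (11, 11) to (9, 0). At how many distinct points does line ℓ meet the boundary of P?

The segment lies entirely outside P and never meets its boundary.

0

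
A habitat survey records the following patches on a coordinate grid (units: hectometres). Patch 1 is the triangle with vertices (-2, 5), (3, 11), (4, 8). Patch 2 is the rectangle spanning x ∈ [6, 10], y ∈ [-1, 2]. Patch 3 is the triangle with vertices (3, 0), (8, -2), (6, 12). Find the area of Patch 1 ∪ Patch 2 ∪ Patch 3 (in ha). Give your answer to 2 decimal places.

50.57

By inclusion–exclusion:
Individual areas: |Patch 1| = 10.5, |Patch 2| = 12, |Patch 3| = 33.
|Patch 1∩Patch 2| = 0.
|Patch 1∩Patch 3| = 0.
|Patch 2∩Patch 3| = 4.9286.
|Patch 1∩Patch 2∩Patch 3| = 0.
|Patch 1 ∪ Patch 2 ∪ Patch 3| = 55.5 − 4.9286 + 0 = 50.57.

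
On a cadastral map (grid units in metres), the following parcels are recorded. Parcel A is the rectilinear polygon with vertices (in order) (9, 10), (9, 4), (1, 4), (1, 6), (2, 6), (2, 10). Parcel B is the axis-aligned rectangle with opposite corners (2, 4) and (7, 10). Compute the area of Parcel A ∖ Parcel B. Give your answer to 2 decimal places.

|Parcel A| = 44, |Parcel A∩Parcel B| = 30.
|Parcel A ∖ Parcel B| = |Parcel A| − |Parcel A∩Parcel B| = 44 − 30 = 14.00.

14.00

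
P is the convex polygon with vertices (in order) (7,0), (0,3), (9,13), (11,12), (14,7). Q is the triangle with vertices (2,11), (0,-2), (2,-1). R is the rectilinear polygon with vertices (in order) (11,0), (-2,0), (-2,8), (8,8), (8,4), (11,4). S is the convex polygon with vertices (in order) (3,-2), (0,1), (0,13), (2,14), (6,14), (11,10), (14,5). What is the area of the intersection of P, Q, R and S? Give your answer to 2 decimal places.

2.56

The intersection is the polygon with vertices (2,5.222), (2,2.143), (0.722,2.691), (0.928,4.031).
By the shoelace formula its area is 2.56.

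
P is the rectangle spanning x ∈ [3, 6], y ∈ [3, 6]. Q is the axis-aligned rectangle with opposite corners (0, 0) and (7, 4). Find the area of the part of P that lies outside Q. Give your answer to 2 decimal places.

6.00

|P∩Q|: x∈[3,6], y∈[3,4] → 3·1 = 3.
|P| = 9.
|P ∖ Q| = |P| − |P∩Q| = 9 − 3 = 6.00.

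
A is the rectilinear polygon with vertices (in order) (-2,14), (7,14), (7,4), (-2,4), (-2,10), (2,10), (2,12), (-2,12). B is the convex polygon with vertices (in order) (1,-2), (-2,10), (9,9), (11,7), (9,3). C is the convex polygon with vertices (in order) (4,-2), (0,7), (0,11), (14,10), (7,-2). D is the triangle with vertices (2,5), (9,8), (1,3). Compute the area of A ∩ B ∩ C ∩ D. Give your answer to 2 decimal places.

4.56

The intersection is the polygon with vertices (7,6.75), (2.6,4), (1.5,4), (2,5), (7,7.143).
By the shoelace formula its area is 4.56.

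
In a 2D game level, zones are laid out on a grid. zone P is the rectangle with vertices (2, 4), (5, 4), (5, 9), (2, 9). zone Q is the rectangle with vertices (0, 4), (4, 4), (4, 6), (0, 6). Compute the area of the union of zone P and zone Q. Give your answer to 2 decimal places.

19.00

By inclusion–exclusion:
Individual areas: |zone P| = 15, |zone Q| = 8.
|zone P∩zone Q|: x∈[2,4], y∈[4,6] → 2·2 = 4.
|zone P ∪ zone Q| = 23 − 4 = 19.00.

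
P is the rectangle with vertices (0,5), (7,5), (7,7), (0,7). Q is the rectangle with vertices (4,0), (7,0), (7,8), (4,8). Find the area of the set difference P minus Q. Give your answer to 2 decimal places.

|P∩Q|: x∈[4,7], y∈[5,7] → 3·2 = 6.
|P| = 14.
|P ∖ Q| = |P| − |P∩Q| = 14 − 6 = 8.00.

8.00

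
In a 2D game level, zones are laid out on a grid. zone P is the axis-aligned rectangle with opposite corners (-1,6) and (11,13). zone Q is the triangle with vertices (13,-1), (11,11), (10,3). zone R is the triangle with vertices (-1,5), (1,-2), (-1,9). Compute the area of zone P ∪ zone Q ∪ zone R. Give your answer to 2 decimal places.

99.62

By inclusion–exclusion:
Individual areas: |zone P| = 84, |zone Q| = 14, |zone R| = 4.
|zone P∩zone Q| = 1.5625.
|zone P∩zone R| = 0.8182.
|zone Q∩zone R| = 0.
|zone P∩zone Q∩zone R| = 0.
|zone P ∪ zone Q ∪ zone R| = 102 − 2.3807 + 0 = 99.62.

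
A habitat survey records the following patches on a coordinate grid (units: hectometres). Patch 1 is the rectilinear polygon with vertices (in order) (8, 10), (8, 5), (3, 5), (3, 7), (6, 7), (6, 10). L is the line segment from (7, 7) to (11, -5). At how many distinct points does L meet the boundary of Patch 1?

1

The segment meets the boundary at (7.667,5).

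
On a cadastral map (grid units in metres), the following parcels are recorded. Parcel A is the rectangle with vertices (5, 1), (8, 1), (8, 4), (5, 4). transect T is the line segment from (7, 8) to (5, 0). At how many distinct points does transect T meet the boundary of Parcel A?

2

The segment meets the boundary at (5.25,1), (6,4).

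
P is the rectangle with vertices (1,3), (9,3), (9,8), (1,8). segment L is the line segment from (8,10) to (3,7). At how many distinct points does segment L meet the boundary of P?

1

The segment meets the boundary at (4.667,8).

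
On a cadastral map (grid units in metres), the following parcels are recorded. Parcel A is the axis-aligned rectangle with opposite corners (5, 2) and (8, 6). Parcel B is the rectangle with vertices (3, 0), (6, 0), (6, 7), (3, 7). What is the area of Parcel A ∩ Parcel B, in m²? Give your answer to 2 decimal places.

|Parcel A∩Parcel B|: x∈[5,6], y∈[2,6] → 1·4 = 4.

4.00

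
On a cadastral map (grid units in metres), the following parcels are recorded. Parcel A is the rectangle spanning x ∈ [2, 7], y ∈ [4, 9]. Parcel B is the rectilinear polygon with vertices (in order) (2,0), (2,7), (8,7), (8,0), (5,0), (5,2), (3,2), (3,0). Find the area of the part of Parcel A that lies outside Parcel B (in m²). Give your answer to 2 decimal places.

10.00

|Parcel A| = 25, |Parcel A∩Parcel B| = 15.
|Parcel A ∖ Parcel B| = |Parcel A| − |Parcel A∩Parcel B| = 25 − 15 = 10.00.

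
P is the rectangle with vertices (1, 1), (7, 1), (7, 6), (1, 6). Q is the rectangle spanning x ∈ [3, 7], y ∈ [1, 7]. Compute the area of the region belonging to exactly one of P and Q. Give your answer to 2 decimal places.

|P∩Q|: x∈[3,7], y∈[1,6] → 4·5 = 20.
|P △ Q| = |P| + |Q| − 2·|P∩Q| = 30 + 24 − 40 = 14.00.

14.00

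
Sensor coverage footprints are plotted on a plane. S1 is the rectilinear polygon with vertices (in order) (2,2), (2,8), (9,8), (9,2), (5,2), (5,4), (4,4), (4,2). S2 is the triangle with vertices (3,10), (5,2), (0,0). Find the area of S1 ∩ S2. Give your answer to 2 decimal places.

11.73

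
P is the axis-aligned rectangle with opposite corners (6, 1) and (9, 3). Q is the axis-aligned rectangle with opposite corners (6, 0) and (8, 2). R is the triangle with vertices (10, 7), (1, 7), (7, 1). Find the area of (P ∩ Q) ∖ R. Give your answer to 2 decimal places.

1.25

|P ∩ Q| = 2.
|(P ∩ Q) ∩ R| = 0.75.
|(P ∩ Q) ∖ R| = 2 − 0.75 = 1.25.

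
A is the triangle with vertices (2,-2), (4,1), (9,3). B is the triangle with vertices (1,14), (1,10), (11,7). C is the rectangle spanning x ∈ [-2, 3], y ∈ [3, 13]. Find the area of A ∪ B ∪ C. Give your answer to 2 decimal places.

By inclusion–exclusion:
Individual areas: |A| = 5.5, |B| = 20, |C| = 50.
|A∩B| = 0.
|A∩C| = 0.
|B∩C| = 6.4857.
|A∩B∩C| = 0.
|A ∪ B ∪ C| = 75.5 − 6.4857 + 0 = 69.01.

69.01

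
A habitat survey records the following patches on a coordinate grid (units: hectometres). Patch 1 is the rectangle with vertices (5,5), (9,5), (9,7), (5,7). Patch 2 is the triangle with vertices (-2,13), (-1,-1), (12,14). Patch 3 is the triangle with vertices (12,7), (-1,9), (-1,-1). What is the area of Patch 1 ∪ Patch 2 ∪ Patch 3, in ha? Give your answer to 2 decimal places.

125.28

By inclusion–exclusion:
Individual areas: |Patch 1| = 8, |Patch 2| = 98.5, |Patch 3| = 65.
|Patch 1∩Patch 2| = 0.5026.
|Patch 1∩Patch 3| = 7.9808.
|Patch 2∩Patch 3| = 38.2353.
|Patch 1∩Patch 2∩Patch 3| = 0.5026.
|Patch 1 ∪ Patch 2 ∪ Patch 3| = 171.5 − 46.7186 + 0.5026 = 125.28.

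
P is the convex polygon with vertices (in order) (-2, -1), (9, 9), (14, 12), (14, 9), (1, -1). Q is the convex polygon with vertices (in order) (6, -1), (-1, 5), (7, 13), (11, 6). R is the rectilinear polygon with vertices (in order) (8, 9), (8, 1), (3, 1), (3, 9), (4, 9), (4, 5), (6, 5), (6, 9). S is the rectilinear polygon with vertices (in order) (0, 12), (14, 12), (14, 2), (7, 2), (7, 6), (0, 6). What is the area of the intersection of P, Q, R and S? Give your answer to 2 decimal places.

The intersection is the polygon with vertices (6,6.273), (8,8.091), (8,4.385), (7,3.615), (7,6), (6,6).
By the shoelace formula its area is 4.36.

4.36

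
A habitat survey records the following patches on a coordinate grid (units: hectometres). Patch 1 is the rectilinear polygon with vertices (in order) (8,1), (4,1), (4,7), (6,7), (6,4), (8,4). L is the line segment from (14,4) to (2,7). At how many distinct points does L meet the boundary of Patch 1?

The segment meets the boundary at (4,6.5), (6,6).

2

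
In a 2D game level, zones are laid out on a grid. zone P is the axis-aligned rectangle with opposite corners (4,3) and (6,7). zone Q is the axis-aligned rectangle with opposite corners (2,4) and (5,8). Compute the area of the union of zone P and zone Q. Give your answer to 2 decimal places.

By inclusion–exclusion:
Individual areas: |zone P| = 8, |zone Q| = 12.
|zone P∩zone Q|: x∈[4,5], y∈[4,7] → 1·3 = 3.
|zone P ∪ zone Q| = 20 − 3 = 17.00.

17.00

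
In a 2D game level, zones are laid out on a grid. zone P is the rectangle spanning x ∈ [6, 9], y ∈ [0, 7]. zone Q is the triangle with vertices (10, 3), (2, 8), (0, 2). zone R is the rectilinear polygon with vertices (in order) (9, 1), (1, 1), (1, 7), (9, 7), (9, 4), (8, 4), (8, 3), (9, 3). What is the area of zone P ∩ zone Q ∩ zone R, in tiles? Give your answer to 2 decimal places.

4.55

The intersection is the polygon with vertices (6,2.6), (6,5.5), (8.4,4), (8,4), (8,3), (9,3), (9,2.9).
By the shoelace formula its area is 4.55.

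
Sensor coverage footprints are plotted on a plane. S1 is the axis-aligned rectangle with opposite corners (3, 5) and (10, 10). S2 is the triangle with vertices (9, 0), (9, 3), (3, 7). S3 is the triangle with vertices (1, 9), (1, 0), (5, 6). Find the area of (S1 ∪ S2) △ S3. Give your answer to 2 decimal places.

54.38

|S1 ∪ S2| = 42.7143.
|(S1 ∪ S2) ∩ S3| = 3.1667.
|(S1 ∪ S2) △ S3| = 42.7143 + 18 − 6.3333 = 54.38.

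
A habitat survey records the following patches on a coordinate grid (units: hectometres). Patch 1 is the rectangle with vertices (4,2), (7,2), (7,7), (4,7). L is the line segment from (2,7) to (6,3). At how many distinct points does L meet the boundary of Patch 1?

1

The segment meets the boundary at (4,5).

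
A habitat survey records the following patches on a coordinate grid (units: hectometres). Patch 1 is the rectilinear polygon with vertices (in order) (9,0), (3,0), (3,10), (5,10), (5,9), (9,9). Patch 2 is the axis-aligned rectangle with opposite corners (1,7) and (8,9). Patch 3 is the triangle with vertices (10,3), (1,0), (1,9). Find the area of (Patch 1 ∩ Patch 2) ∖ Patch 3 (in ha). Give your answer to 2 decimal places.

|Patch 1 ∩ Patch 2| = 10.
|(Patch 1 ∩ Patch 2) ∩ Patch 3| = 0.3333.
|(Patch 1 ∩ Patch 2) ∖ Patch 3| = 10 − 0.3333 = 9.67.

9.67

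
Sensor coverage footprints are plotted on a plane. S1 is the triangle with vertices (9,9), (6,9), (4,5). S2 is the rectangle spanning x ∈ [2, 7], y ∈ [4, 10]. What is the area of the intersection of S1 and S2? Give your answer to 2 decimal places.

The intersection is the polygon with vertices (4,5), (6,9), (7,9), (7,7.4).
By the shoelace formula its area is 4.40.

4.40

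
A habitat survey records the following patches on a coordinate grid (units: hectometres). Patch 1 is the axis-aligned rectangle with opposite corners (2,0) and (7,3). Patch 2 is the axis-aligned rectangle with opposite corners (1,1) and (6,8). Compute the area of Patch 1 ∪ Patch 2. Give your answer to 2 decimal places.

42.00

By inclusion–exclusion:
Individual areas: |Patch 1| = 15, |Patch 2| = 35.
|Patch 1∩Patch 2|: x∈[2,6], y∈[1,3] → 4·2 = 8.
|Patch 1 ∪ Patch 2| = 50 − 8 = 42.00.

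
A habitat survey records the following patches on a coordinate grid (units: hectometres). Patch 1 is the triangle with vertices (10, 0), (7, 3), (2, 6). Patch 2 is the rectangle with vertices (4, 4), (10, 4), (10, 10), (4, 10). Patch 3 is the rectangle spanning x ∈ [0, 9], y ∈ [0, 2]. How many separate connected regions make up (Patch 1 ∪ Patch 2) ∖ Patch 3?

(Patch 1 ∪ Patch 2) ∖ Patch 3 splits into 2 disjoint pieces (area 37.9667, area 0.125).

2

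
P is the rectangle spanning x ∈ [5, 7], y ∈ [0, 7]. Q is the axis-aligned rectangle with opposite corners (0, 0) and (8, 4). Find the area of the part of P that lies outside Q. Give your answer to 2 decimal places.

6.00

|P∩Q|: x∈[5,7], y∈[0,4] → 2·4 = 8.
|P| = 14.
|P ∖ Q| = |P| − |P∩Q| = 14 − 8 = 6.00.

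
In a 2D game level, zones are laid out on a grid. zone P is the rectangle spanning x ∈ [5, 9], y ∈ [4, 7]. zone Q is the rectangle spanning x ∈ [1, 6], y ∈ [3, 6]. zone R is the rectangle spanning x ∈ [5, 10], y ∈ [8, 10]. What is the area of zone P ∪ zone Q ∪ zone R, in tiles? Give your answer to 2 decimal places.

By inclusion–exclusion:
Individual areas: |zone P| = 12, |zone Q| = 15, |zone R| = 10.
|zone P∩zone Q|: x∈[5,6], y∈[4,6] → 1·2 = 2.
|zone P∩zone R| = 0 (no overlap).
|zone Q∩zone R| = 0 (no overlap).
|zone P∩zone Q∩zone R| = 0.
|zone P ∪ zone Q ∪ zone R| = 37 − 2 + 0 = 35.00.

35.00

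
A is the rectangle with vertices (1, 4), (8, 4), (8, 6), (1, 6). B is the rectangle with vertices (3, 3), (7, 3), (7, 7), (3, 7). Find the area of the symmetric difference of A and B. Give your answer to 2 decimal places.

|A∩B|: x∈[3,7], y∈[4,6] → 4·2 = 8.
|A △ B| = |A| + |B| − 2·|A∩B| = 14 + 16 − 16 = 14.00.

14.00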